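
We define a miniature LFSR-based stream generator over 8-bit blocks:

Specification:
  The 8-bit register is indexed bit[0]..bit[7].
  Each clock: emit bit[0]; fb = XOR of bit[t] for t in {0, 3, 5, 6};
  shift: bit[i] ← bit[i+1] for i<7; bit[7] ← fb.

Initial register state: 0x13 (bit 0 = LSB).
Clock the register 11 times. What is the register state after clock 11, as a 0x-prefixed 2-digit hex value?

reg_0 = 0x13
clock 1: out=1, reg = 0x89
clock 2: out=1, reg = 0x44
clock 3: out=0, reg = 0xA2
clock 4: out=0, reg = 0xD1
clock 5: out=1, reg = 0x68
clock 6: out=0, reg = 0xB4
clock 7: out=0, reg = 0xDA
clock 8: out=0, reg = 0x6D
clock 9: out=1, reg = 0x36
clock 10: out=0, reg = 0x9B
clock 11: out=1, reg = 0x4D

0x4D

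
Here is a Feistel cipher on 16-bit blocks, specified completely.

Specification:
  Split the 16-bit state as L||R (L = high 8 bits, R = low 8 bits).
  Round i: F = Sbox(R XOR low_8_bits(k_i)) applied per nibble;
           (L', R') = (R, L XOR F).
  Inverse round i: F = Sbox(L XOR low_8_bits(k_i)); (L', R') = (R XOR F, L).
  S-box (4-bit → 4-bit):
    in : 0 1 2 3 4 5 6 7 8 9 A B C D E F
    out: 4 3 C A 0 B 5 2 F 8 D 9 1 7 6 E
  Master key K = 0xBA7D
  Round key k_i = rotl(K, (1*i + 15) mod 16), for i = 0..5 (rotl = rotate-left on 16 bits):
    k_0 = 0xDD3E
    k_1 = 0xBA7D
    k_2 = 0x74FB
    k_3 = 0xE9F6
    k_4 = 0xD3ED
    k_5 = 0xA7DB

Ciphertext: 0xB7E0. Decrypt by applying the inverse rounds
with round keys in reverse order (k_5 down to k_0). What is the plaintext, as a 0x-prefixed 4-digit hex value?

0x4182

s_0 = ciphertext = 0xB7E0
s_1 = InvRound(s_0, k_5) = 0xB1B7
s_2 = InvRound(s_1, k_4) = 0x06B1
s_3 = InvRound(s_2, k_3) = 0x5506
s_4 = InvRound(s_3, k_2) = 0xD055
s_5 = InvRound(s_4, k_1) = 0x82D0
s_6 = InvRound(s_5, k_0) = 0x4182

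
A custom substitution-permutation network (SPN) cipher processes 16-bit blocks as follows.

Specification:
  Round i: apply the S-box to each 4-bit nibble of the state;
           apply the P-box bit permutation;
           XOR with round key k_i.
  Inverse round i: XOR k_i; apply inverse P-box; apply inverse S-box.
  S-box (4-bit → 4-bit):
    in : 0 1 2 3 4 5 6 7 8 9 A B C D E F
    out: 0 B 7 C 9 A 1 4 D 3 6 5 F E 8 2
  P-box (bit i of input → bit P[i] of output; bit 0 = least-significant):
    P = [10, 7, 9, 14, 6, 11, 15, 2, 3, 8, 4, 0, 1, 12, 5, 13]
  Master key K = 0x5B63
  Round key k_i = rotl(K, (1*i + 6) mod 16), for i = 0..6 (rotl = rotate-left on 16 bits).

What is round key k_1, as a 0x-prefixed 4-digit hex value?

K = 0x5B63
k_0 = rotl(K, (1*0+6) mod 16) = rotl(K, 6) = 0xD8D6
k_1 = rotl(K, (1*1+6) mod 16) = rotl(K, 7) = 0xB1AD

0xB1AD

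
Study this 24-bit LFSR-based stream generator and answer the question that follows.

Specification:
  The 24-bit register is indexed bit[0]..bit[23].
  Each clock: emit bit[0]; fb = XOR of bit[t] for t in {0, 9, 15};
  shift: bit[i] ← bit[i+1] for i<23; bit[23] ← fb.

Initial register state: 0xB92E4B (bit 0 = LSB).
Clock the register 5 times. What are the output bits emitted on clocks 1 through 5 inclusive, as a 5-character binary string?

reg_0 = 0xB92E4B
clock 1: out=1, reg = 0x5C9725
clock 2: out=1, reg = 0xAE4B92
clock 3: out=0, reg = 0xD725C9
clock 4: out=1, reg = 0xEB92E4
clock 5: out=0, reg = 0x75C972

11010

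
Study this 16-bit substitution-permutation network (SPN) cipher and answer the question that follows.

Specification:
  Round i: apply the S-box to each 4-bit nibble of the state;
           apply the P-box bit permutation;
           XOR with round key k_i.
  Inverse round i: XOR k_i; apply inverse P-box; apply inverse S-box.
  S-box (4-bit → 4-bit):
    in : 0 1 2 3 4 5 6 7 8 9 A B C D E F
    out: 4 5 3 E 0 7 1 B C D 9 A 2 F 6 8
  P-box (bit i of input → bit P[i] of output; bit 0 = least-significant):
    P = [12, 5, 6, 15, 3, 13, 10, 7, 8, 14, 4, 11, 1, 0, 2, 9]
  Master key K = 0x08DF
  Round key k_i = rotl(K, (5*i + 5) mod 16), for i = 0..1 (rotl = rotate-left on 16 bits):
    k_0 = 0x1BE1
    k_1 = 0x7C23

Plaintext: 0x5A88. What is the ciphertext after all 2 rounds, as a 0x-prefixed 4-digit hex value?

0x4F2D

s_0 = plaintext = 0x5A88
s_1 = Round(s_0, k_0) = 0x9626
s_2 = Round(s_1, k_1) = 0x4F2D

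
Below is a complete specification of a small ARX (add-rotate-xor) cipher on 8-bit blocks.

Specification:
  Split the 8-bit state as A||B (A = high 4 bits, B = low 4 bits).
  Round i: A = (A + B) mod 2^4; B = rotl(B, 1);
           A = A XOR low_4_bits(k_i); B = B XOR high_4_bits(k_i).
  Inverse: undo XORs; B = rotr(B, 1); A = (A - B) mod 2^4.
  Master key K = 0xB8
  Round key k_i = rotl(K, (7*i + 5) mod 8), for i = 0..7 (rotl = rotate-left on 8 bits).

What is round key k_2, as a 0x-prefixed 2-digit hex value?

K = 0xB8
k_0 = rotl(K, (7*0+5) mod 8) = rotl(K, 5) = 0x17
k_1 = rotl(K, (7*1+5) mod 8) = rotl(K, 4) = 0x8B
k_2 = rotl(K, (7*2+5) mod 8) = rotl(K, 3) = 0xC5

0xC5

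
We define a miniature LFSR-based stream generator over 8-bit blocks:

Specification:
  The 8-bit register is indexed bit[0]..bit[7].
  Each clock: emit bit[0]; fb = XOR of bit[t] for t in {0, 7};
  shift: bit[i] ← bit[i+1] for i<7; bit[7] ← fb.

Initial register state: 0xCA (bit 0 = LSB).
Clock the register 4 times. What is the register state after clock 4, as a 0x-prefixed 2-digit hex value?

reg_0 = 0xCA
clock 1: out=0, reg = 0xE5
clock 2: out=1, reg = 0x72
clock 3: out=0, reg = 0x39
clock 4: out=1, reg = 0x9C

0x9C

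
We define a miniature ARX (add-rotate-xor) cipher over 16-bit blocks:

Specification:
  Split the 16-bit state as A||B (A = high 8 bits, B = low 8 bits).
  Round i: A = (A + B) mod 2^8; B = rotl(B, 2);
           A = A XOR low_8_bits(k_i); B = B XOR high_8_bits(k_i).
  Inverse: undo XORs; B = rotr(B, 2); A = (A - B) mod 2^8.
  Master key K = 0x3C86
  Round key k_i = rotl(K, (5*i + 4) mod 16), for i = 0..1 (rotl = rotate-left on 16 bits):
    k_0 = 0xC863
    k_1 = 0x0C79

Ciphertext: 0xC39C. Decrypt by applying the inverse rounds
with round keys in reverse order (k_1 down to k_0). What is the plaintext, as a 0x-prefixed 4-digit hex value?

s_0 = ciphertext = 0xC39C
s_1 = InvRound(s_0, k_1) = 0x9624
s_2 = InvRound(s_1, k_0) = 0xBA3B

0xBA3B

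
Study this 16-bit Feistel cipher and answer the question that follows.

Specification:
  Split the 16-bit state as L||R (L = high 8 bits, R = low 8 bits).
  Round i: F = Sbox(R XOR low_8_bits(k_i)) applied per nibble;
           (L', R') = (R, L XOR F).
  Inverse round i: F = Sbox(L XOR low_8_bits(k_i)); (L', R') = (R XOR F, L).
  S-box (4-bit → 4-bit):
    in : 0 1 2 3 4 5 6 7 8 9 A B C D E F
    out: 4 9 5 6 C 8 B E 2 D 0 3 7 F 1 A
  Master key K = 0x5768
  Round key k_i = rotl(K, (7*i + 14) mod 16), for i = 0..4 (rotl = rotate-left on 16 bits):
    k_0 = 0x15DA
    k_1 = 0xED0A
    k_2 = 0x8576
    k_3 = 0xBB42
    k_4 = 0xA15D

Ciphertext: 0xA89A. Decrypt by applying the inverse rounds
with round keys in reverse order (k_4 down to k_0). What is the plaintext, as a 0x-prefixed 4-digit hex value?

s_0 = ciphertext = 0xA89A
s_1 = InvRound(s_0, k_4) = 0x32A8
s_2 = InvRound(s_1, k_3) = 0x4C32
s_3 = InvRound(s_2, k_2) = 0x524C
s_4 = InvRound(s_3, k_1) = 0xCE52
s_5 = InvRound(s_4, k_0) = 0xCECE

0xCECE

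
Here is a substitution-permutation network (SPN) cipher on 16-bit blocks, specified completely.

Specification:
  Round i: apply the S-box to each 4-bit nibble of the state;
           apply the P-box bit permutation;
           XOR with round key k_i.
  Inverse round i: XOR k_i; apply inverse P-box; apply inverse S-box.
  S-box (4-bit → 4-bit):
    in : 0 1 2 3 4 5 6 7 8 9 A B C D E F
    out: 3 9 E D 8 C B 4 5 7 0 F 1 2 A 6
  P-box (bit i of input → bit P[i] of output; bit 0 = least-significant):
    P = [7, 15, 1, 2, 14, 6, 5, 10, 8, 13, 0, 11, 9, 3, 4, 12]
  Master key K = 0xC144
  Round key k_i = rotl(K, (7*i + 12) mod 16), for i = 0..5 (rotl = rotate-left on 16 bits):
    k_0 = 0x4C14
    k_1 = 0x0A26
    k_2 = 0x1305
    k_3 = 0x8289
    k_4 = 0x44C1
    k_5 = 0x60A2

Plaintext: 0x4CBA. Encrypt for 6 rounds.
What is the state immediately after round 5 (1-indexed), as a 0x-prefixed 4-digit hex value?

0x1FD3

s_0 = plaintext = 0x4CBA
s_1 = Round(s_0, k_0) = 0x1974
s_2 = Round(s_1, k_1) = 0x3903
s_3 = Round(s_2, k_2) = 0x60D2
s_4 = Round(s_3, k_3) = 0x31C7
s_5 = Round(s_4, k_4) = 0x1FD3
s_6 = Round(s_5, k_5) = 0x5265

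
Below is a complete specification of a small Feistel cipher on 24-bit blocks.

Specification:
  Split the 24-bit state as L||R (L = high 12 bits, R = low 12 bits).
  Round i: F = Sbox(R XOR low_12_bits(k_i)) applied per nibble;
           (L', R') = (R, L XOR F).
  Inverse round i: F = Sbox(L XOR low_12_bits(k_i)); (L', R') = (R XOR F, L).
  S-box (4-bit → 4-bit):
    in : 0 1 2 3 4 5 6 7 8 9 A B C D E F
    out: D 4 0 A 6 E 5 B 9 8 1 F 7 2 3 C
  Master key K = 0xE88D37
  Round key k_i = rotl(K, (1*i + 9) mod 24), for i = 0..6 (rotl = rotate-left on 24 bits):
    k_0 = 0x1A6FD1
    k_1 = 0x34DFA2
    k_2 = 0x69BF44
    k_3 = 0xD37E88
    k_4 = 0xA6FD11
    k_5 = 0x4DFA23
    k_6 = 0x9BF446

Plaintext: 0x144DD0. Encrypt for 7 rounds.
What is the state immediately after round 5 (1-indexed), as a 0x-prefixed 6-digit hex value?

0x1832B6

s_0 = plaintext = 0x144DD0
s_1 = Round(s_0, k_0) = 0xDD0190
s_2 = Round(s_1, k_1) = 0x190E70
s_3 = Round(s_2, k_2) = 0xE70536
s_4 = Round(s_3, k_3) = 0x536183
s_5 = Round(s_4, k_4) = 0x1832B6
s_6 = Round(s_5, k_5) = 0x2B680D
s_7 = Round(s_6, k_6) = 0x80D5D9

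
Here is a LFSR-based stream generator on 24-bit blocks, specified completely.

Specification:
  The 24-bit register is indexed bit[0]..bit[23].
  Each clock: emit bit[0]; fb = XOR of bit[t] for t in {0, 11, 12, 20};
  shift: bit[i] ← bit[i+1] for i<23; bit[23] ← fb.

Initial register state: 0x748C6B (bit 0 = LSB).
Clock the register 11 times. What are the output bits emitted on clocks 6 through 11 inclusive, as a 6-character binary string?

reg_0 = 0x748C6B
clock 1: out=1, reg = 0xBA4635
clock 2: out=1, reg = 0x5D231A
clock 3: out=0, reg = 0xAE918D
clock 4: out=1, reg = 0x5748C6
clock 5: out=0, reg = 0x2BA463
clock 6: out=1, reg = 0x95D231
clock 7: out=1, reg = 0xCAE918
clock 8: out=0, reg = 0xE5748C
clock 9: out=0, reg = 0xF2BA46
clock 10: out=0, reg = 0xF95D23
clock 11: out=1, reg = 0x7CAE91

110001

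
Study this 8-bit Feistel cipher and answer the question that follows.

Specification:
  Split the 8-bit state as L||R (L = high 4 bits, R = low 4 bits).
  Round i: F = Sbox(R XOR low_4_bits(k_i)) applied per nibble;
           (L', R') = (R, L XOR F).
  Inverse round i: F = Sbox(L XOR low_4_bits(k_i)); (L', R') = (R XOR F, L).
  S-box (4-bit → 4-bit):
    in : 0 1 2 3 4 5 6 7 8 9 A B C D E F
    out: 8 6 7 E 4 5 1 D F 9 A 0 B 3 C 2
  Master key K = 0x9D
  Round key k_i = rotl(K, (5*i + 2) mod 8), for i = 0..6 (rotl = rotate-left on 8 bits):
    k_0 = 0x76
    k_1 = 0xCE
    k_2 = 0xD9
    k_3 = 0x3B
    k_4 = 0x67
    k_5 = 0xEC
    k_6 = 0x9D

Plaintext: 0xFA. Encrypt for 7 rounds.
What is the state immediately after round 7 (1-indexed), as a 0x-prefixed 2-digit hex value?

s_0 = plaintext = 0xFA
s_1 = Round(s_0, k_0) = 0xA4
s_2 = Round(s_1, k_1) = 0x40
s_3 = Round(s_2, k_2) = 0x0D
s_4 = Round(s_3, k_3) = 0xD1
s_5 = Round(s_4, k_4) = 0x1C
s_6 = Round(s_5, k_5) = 0xC9
s_7 = Round(s_6, k_6) = 0x98

0x98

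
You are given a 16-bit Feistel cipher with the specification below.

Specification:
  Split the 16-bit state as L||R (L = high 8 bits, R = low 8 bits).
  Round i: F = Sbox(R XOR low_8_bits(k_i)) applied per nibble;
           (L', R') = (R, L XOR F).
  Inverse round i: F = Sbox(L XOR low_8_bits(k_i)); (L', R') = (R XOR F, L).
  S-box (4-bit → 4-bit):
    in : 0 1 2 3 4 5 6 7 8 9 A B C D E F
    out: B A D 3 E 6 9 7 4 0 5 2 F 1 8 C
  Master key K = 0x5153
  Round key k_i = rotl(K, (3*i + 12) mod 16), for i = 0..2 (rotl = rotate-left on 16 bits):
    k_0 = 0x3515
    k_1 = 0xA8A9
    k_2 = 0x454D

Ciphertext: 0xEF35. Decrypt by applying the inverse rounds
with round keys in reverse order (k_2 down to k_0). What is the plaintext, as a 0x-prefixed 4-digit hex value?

0xD315

s_0 = ciphertext = 0xEF35
s_1 = InvRound(s_0, k_2) = 0x68EF
s_2 = InvRound(s_1, k_1) = 0x1568
s_3 = InvRound(s_2, k_0) = 0xD315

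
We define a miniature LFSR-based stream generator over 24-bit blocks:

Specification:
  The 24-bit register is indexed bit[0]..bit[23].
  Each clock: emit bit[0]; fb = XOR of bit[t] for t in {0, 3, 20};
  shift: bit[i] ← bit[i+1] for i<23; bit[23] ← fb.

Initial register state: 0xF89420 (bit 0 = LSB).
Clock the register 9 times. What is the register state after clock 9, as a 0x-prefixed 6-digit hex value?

0x8DFC4A

reg_0 = 0xF89420
clock 1: out=0, reg = 0xFC4A10
clock 2: out=0, reg = 0xFE2508
clock 3: out=0, reg = 0x7F1284
clock 4: out=0, reg = 0xBF8942
clock 5: out=0, reg = 0xDFC4A1
clock 6: out=1, reg = 0x6FE250
clock 7: out=0, reg = 0x37F128
clock 8: out=0, reg = 0x1BF894
clock 9: out=0, reg = 0x8DFC4A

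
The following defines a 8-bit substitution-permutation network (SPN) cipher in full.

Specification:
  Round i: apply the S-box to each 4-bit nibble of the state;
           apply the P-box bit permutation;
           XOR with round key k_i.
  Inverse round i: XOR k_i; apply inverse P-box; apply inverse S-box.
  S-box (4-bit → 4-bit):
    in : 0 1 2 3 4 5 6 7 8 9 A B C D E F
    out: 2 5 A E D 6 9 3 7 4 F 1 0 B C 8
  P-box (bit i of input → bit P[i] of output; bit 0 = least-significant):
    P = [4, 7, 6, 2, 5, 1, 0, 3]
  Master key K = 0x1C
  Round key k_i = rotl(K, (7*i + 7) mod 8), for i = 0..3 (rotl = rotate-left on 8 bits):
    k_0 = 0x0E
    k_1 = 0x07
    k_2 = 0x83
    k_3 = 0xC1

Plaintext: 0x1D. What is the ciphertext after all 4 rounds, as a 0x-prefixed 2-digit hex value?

0x30

s_0 = plaintext = 0x1D
s_1 = Round(s_0, k_0) = 0xBB
s_2 = Round(s_1, k_1) = 0x37
s_3 = Round(s_2, k_2) = 0x18
s_4 = Round(s_3, k_3) = 0x30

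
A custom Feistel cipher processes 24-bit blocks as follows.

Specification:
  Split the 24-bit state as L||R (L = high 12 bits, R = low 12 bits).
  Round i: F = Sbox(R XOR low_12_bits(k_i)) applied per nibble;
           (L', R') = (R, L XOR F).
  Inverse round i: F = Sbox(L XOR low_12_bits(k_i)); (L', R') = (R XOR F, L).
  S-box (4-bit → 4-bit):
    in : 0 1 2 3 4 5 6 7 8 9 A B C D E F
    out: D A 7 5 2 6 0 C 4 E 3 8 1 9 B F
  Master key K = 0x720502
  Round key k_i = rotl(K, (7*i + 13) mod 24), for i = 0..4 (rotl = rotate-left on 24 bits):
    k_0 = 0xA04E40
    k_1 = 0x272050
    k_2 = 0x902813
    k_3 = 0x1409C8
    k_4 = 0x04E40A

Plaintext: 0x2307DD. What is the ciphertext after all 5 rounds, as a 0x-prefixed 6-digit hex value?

s_0 = plaintext = 0x2307DD
s_1 = Round(s_0, k_0) = 0x7DDCD9
s_2 = Round(s_1, k_1) = 0xCD9693
s_3 = Round(s_2, k_2) = 0x693794
s_4 = Round(s_3, k_3) = 0x794DF2
s_5 = Round(s_4, k_4) = 0xDF2960

0xDF2960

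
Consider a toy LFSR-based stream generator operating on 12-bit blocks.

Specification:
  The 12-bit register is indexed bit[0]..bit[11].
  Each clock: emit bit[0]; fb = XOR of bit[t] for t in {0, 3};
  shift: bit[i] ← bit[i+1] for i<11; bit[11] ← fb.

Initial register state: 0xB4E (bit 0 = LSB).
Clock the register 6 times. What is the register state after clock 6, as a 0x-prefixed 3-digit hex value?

reg_0 = 0xB4E
clock 1: out=0, reg = 0xDA7
clock 2: out=1, reg = 0xED3
clock 3: out=1, reg = 0xF69
clock 4: out=1, reg = 0x7B4
clock 5: out=0, reg = 0x3DA
clock 6: out=0, reg = 0x9ED

0x9ED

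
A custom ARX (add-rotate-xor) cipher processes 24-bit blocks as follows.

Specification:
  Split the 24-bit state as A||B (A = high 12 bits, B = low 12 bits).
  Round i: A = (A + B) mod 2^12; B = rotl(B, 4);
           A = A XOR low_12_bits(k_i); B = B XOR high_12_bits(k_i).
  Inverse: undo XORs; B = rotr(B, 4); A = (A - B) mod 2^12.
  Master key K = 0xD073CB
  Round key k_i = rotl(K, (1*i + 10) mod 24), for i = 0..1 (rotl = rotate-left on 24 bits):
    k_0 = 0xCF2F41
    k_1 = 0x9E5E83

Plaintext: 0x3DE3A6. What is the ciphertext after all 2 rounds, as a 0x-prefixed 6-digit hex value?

s_0 = plaintext = 0x3DE3A6
s_1 = Round(s_0, k_0) = 0x8C5691
s_2 = Round(s_1, k_1) = 0x1D50F3

0x1D50F3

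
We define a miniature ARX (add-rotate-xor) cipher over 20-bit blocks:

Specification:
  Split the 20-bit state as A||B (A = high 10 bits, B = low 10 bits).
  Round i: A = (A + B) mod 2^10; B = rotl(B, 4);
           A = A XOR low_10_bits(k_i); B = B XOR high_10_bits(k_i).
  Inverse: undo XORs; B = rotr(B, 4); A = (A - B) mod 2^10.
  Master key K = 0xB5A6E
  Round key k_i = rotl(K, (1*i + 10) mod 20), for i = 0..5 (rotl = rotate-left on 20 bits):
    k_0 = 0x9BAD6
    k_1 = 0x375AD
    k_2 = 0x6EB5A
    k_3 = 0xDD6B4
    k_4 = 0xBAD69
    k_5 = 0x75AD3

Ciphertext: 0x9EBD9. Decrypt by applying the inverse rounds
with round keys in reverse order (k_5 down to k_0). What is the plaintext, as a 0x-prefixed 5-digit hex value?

0xC28EA

s_0 = ciphertext = 0x9EBD9
s_1 = InvRound(s_0, k_5) = 0x327E0
s_2 = InvRound(s_1, k_4) = 0xB42D0
s_3 = InvRound(s_2, k_3) = 0xC295A
s_4 = InvRound(s_3, k_2) = 0x1080E
s_5 = InvRound(s_4, k_1) = 0x488CD
s_6 = InvRound(s_5, k_0) = 0xC28EA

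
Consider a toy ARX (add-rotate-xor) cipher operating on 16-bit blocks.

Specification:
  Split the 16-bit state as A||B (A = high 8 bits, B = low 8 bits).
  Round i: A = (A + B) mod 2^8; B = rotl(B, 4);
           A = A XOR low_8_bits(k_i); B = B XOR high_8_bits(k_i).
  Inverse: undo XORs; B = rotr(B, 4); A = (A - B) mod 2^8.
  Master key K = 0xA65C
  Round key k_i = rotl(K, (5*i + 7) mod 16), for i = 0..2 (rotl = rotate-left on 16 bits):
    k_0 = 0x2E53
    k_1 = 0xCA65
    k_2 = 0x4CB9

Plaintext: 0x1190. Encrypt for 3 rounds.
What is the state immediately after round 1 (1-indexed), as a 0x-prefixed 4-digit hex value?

0xF227

s_0 = plaintext = 0x1190
s_1 = Round(s_0, k_0) = 0xF227
s_2 = Round(s_1, k_1) = 0x7CB8
s_3 = Round(s_2, k_2) = 0x8DC7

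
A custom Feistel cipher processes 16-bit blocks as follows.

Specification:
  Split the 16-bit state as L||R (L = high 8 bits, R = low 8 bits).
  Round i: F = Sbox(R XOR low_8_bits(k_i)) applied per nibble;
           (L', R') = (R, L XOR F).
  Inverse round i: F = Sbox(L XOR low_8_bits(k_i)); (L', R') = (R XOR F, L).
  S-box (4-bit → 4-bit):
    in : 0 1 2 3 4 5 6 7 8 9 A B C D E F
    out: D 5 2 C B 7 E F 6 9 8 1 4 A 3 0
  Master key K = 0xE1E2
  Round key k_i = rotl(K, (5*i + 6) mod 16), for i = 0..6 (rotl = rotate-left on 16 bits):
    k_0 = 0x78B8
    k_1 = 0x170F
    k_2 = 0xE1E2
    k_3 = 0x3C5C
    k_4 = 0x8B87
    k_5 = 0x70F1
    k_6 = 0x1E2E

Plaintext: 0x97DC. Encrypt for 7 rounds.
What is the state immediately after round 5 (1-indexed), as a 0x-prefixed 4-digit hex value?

s_0 = plaintext = 0x97DC
s_1 = Round(s_0, k_0) = 0xDC7C
s_2 = Round(s_1, k_1) = 0x7C20
s_3 = Round(s_2, k_2) = 0x203E
s_4 = Round(s_3, k_3) = 0x3EC2
s_5 = Round(s_4, k_4) = 0xC289
s_6 = Round(s_5, k_5) = 0x8934
s_7 = Round(s_6, k_6) = 0x34D1

0xC289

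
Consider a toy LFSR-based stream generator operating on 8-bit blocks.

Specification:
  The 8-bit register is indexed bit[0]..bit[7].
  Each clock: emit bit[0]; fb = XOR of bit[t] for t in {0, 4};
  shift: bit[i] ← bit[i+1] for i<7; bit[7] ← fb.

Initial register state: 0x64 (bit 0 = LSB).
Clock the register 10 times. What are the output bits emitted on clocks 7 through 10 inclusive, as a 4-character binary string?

1001

reg_0 = 0x64
clock 1: out=0, reg = 0x32
clock 2: out=0, reg = 0x99
clock 3: out=1, reg = 0x4C
clock 4: out=0, reg = 0x26
clock 5: out=0, reg = 0x13
clock 6: out=1, reg = 0x09
clock 7: out=1, reg = 0x84
clock 8: out=0, reg = 0x42
clock 9: out=0, reg = 0x21
clock 10: out=1, reg = 0x90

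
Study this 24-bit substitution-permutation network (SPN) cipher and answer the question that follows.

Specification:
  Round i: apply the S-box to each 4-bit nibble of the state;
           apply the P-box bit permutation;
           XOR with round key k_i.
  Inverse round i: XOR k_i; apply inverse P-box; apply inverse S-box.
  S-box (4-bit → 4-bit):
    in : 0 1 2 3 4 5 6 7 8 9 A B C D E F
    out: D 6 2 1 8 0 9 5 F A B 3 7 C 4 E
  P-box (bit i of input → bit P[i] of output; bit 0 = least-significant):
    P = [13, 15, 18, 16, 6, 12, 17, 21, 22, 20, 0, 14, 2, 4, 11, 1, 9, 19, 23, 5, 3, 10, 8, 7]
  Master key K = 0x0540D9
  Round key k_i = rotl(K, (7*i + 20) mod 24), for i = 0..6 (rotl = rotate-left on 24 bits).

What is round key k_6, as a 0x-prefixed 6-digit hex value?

K = 0x0540D9
k_0 = rotl(K, (7*0+20) mod 24) = rotl(K, 20) = 0x90540D
k_1 = rotl(K, (7*1+20) mod 24) = rotl(K, 3) = 0x2A06C8
k_2 = rotl(K, (7*2+20) mod 24) = rotl(K, 10) = 0x036415
k_3 = rotl(K, (7*3+20) mod 24) = rotl(K, 17) = 0xB20A81
k_4 = rotl(K, (7*4+20) mod 24) = rotl(K, 0) = 0x0540D9
k_5 = rotl(K, (7*5+20) mod 24) = rotl(K, 7) = 0xA06C82
k_6 = rotl(K, (7*6+20) mod 24) = rotl(K, 14) = 0x364150

0x364150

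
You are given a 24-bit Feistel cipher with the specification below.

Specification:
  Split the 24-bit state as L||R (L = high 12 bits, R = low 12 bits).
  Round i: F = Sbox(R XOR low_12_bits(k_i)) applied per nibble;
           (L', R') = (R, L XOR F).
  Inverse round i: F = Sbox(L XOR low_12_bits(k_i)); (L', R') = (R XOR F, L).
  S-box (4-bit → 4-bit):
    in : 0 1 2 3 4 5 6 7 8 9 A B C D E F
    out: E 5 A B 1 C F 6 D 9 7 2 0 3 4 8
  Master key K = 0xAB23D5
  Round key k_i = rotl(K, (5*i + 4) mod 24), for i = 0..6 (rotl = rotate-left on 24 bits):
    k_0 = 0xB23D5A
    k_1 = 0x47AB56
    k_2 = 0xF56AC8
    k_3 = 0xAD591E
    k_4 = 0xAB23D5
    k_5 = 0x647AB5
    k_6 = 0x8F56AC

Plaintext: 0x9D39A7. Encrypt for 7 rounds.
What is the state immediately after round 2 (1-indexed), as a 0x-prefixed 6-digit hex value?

0x850248

s_0 = plaintext = 0x9D39A7
s_1 = Round(s_0, k_0) = 0x9A7850
s_2 = Round(s_1, k_1) = 0x850248
s_3 = Round(s_2, k_2) = 0x24858E
s_4 = Round(s_3, k_3) = 0x58E2D6
s_5 = Round(s_4, k_4) = 0x2D6065
s_6 = Round(s_5, k_5) = 0x0655E8
s_7 = Round(s_6, k_6) = 0x5E8B74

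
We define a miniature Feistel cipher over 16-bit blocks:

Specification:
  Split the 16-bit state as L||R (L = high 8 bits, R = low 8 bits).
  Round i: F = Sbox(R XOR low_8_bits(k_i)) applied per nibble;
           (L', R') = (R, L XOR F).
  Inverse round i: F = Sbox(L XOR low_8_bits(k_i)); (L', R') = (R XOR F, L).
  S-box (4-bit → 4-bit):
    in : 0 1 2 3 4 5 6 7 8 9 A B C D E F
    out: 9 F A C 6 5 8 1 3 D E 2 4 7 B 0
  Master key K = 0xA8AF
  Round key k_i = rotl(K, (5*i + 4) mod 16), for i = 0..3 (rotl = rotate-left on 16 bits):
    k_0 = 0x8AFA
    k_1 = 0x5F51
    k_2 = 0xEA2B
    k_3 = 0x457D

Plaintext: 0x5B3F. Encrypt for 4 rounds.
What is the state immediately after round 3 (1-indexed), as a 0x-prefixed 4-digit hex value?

0x5F08

s_0 = plaintext = 0x5B3F
s_1 = Round(s_0, k_0) = 0x3F1E
s_2 = Round(s_1, k_1) = 0x1E5F
s_3 = Round(s_2, k_2) = 0x5F08
s_4 = Round(s_3, k_3) = 0x084A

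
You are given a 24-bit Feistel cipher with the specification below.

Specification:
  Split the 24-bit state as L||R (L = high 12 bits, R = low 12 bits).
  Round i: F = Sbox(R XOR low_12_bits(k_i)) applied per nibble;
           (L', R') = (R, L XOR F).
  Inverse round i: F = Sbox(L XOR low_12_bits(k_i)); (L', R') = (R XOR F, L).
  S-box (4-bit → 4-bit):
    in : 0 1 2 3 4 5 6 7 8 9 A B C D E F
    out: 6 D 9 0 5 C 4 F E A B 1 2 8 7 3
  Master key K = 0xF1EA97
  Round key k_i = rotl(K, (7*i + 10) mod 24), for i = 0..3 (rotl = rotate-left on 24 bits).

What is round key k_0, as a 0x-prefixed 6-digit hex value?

0xAA5FC7

K = 0xF1EA97
k_0 = rotl(K, (7*0+10) mod 24) = rotl(K, 10) = 0xAA5FC7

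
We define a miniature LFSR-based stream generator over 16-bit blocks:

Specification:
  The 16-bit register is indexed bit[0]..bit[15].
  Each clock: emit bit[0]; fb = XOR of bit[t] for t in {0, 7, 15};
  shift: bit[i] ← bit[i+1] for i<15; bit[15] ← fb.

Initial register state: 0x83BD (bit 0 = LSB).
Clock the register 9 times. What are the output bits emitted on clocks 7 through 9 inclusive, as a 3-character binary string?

reg_0 = 0x83BD
clock 1: out=1, reg = 0xC1DE
clock 2: out=0, reg = 0x60EF
clock 3: out=1, reg = 0x3077
clock 4: out=1, reg = 0x983B
clock 5: out=1, reg = 0x4C1D
clock 6: out=1, reg = 0xA60E
clock 7: out=0, reg = 0xD307
clock 8: out=1, reg = 0x6983
clock 9: out=1, reg = 0x34C1

011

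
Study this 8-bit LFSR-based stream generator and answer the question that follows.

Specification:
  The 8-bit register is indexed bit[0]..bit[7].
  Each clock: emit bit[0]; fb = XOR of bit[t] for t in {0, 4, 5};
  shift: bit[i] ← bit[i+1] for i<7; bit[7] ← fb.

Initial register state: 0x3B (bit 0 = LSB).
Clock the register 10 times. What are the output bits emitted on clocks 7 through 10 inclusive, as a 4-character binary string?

reg_0 = 0x3B
clock 1: out=1, reg = 0x9D
clock 2: out=1, reg = 0x4E
clock 3: out=0, reg = 0x27
clock 4: out=1, reg = 0x13
clock 5: out=1, reg = 0x09
clock 6: out=1, reg = 0x84
clock 7: out=0, reg = 0x42
clock 8: out=0, reg = 0x21
clock 9: out=1, reg = 0x10
clock 10: out=0, reg = 0x88

0010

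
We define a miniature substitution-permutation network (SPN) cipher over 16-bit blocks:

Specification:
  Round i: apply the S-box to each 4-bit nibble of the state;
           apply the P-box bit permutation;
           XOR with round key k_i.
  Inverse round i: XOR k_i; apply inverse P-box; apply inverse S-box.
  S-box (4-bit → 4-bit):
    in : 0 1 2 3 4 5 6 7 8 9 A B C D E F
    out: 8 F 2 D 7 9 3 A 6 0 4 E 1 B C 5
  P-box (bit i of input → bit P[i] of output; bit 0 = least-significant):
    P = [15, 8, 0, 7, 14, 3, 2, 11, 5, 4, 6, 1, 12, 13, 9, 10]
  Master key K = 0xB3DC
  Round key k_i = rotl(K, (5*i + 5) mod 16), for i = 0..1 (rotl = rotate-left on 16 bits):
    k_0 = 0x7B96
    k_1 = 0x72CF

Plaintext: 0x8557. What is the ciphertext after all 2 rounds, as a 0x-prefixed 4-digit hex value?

0x8DC8

s_0 = plaintext = 0x8557
s_1 = Round(s_0, k_0) = 0x1034
s_2 = Round(s_1, k_1) = 0x8DC8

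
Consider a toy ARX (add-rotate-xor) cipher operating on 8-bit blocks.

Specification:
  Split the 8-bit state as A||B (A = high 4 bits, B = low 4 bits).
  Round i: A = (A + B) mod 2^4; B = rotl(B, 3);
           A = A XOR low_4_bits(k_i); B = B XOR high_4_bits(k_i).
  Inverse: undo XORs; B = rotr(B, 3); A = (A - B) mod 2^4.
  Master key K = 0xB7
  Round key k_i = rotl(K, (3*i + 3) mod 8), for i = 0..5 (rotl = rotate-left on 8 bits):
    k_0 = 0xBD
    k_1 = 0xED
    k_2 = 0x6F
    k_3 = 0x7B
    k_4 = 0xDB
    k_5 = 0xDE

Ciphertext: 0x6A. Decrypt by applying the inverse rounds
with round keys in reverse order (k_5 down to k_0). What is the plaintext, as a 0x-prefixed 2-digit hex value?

s_0 = ciphertext = 0x6A
s_1 = InvRound(s_0, k_5) = 0xAE
s_2 = InvRound(s_1, k_4) = 0xB6
s_3 = InvRound(s_2, k_3) = 0xE2
s_4 = InvRound(s_3, k_2) = 0x98
s_5 = InvRound(s_4, k_1) = 0x8C
s_6 = InvRound(s_5, k_0) = 0x7E

0x7E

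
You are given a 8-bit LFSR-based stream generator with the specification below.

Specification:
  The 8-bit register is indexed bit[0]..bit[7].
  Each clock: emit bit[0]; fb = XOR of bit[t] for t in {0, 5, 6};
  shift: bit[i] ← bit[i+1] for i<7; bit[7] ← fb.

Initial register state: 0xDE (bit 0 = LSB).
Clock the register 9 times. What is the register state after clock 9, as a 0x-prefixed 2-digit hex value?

reg_0 = 0xDE
clock 1: out=0, reg = 0xEF
clock 2: out=1, reg = 0xF7
clock 3: out=1, reg = 0xFB
clock 4: out=1, reg = 0xFD
clock 5: out=1, reg = 0xFE
clock 6: out=0, reg = 0x7F
clock 7: out=1, reg = 0xBF
clock 8: out=1, reg = 0x5F
clock 9: out=1, reg = 0x2F

0x2F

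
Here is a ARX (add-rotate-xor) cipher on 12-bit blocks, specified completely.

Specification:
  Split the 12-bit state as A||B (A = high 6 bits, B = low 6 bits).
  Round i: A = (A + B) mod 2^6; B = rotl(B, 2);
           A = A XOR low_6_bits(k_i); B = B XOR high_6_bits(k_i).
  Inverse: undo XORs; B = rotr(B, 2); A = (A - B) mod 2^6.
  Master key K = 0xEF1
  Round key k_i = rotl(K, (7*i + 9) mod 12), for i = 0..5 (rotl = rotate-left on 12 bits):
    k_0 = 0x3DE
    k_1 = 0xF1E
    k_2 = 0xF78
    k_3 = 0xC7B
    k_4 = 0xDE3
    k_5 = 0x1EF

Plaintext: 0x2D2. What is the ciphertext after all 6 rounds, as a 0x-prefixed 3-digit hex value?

0xA6B

s_0 = plaintext = 0x2D2
s_1 = Round(s_0, k_0) = 0x0C6
s_2 = Round(s_1, k_1) = 0x5E4
s_3 = Round(s_2, k_2) = 0x0EF
s_4 = Round(s_3, k_3) = 0x24F
s_5 = Round(s_4, k_4) = 0xECB
s_6 = Round(s_5, k_5) = 0xA6B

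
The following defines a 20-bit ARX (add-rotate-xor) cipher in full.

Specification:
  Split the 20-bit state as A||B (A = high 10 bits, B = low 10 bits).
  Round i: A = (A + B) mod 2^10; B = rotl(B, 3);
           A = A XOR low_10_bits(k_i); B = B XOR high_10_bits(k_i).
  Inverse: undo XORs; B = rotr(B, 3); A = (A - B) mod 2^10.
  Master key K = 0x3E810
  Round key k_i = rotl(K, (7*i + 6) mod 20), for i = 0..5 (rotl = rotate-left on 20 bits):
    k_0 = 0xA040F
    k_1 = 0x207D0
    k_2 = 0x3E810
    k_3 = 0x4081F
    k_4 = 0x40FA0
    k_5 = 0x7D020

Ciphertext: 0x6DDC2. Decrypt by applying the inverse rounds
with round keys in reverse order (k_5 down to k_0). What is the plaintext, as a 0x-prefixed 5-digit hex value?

0xFE7C6

s_0 = ciphertext = 0x6DDC2
s_1 = InvRound(s_0, k_5) = 0xA4706
s_2 = InvRound(s_1, k_4) = 0x9C6C0
s_3 = InvRound(s_2, k_3) = 0x3D978
s_4 = InvRound(s_3, k_2) = 0xED930
s_5 = InvRound(s_4, k_1) = 0xEC0B6
s_6 = InvRound(s_5, k_0) = 0xFE7C6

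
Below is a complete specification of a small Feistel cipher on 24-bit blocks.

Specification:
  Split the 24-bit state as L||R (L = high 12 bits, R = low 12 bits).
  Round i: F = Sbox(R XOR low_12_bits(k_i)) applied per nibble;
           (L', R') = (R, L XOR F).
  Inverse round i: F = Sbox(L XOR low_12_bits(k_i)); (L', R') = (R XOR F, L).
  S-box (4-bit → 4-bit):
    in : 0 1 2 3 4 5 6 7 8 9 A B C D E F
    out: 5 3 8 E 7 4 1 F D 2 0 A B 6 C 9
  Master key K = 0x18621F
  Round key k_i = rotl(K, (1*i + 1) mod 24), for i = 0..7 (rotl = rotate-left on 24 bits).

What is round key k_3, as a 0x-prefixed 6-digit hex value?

K = 0x18621F
k_0 = rotl(K, (1*0+1) mod 24) = rotl(K, 1) = 0x30C43E
k_1 = rotl(K, (1*1+1) mod 24) = rotl(K, 2) = 0x61887C
k_2 = rotl(K, (1*2+1) mod 24) = rotl(K, 3) = 0xC310F8
k_3 = rotl(K, (1*3+1) mod 24) = rotl(K, 4) = 0x8621F1

0x8621F1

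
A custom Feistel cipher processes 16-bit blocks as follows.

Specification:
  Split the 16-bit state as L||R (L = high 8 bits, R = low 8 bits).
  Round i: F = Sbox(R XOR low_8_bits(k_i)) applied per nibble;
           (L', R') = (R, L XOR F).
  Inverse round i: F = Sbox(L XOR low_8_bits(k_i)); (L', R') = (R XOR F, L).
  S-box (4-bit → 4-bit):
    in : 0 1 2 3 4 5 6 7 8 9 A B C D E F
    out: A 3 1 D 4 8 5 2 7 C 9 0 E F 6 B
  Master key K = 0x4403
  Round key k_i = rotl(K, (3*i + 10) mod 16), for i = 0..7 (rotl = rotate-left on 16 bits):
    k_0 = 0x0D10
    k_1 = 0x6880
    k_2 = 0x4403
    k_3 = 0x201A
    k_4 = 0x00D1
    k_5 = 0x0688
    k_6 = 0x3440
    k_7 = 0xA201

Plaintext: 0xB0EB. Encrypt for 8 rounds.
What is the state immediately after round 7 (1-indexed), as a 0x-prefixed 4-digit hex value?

s_0 = plaintext = 0xB0EB
s_1 = Round(s_0, k_0) = 0xEB00
s_2 = Round(s_1, k_1) = 0x0091
s_3 = Round(s_2, k_2) = 0x91C1
s_4 = Round(s_3, k_3) = 0xC161
s_5 = Round(s_4, k_4) = 0x61CB
s_6 = Round(s_5, k_5) = 0xCB2C
s_7 = Round(s_6, k_6) = 0x2C95
s_8 = Round(s_7, k_7) = 0x95E8

0x2C95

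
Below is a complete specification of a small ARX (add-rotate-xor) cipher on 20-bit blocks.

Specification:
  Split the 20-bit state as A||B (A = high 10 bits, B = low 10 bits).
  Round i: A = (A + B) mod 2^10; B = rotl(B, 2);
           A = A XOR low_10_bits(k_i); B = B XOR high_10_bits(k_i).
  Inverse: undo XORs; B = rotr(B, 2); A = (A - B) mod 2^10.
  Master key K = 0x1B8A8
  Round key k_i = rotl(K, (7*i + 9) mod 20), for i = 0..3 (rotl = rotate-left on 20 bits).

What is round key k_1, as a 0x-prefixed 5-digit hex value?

K = 0x1B8A8
k_0 = rotl(K, (7*0+9) mod 20) = rotl(K, 9) = 0x15037
k_1 = rotl(K, (7*1+9) mod 20) = rotl(K, 16) = 0x81B8A

0x81B8A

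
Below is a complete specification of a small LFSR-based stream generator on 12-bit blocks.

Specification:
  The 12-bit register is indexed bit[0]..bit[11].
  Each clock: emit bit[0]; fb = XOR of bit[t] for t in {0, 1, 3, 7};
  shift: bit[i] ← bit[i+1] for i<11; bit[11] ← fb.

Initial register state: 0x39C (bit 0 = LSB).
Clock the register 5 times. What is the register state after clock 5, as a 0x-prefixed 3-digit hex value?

reg_0 = 0x39C
clock 1: out=0, reg = 0x1CE
clock 2: out=0, reg = 0x8E7
clock 3: out=1, reg = 0xC73
clock 4: out=1, reg = 0x639
clock 5: out=1, reg = 0x31C

0x31C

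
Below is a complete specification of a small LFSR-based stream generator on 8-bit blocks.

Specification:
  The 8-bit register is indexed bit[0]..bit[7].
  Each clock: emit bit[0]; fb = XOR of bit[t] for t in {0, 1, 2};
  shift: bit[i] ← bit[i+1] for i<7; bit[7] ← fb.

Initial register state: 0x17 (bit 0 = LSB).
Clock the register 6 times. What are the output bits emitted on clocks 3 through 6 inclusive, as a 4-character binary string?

1010

reg_0 = 0x17
clock 1: out=1, reg = 0x8B
clock 2: out=1, reg = 0x45
clock 3: out=1, reg = 0x22
clock 4: out=0, reg = 0x91
clock 5: out=1, reg = 0xC8
clock 6: out=0, reg = 0x64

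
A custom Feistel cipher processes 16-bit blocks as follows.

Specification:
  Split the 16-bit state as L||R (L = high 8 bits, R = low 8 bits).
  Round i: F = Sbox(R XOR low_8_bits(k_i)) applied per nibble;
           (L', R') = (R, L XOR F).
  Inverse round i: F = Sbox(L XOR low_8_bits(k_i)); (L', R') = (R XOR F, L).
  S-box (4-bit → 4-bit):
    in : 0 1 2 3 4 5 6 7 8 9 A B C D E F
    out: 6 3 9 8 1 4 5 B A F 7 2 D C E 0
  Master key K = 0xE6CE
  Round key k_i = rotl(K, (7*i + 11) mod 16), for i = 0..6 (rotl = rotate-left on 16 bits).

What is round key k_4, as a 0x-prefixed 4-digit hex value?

K = 0xE6CE
k_0 = rotl(K, (7*0+11) mod 16) = rotl(K, 11) = 0x7736
k_1 = rotl(K, (7*1+11) mod 16) = rotl(K, 2) = 0x9B3B
k_2 = rotl(K, (7*2+11) mod 16) = rotl(K, 9) = 0x9DCD
k_3 = rotl(K, (7*3+11) mod 16) = rotl(K, 0) = 0xE6CE
k_4 = rotl(K, (7*4+11) mod 16) = rotl(K, 7) = 0x6773

0x6773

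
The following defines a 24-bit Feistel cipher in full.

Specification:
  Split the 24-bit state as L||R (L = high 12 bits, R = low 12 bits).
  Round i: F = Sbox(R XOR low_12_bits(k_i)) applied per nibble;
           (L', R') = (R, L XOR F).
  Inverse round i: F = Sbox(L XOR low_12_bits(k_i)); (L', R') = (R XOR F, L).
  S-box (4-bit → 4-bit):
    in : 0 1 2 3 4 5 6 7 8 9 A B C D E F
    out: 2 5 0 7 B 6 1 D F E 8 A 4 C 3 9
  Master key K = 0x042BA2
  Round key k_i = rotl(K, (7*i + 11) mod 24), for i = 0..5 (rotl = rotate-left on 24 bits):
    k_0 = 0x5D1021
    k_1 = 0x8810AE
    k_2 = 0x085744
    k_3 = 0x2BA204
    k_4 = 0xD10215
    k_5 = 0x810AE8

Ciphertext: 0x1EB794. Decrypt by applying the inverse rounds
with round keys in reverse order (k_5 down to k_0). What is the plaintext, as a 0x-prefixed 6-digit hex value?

s_0 = ciphertext = 0x1EB794
s_1 = InvRound(s_0, k_5) = 0xDB31EB
s_2 = InvRound(s_1, k_4) = 0x86ADB3
s_3 = InvRound(s_2, k_3) = 0x5A086A
s_4 = InvRound(s_3, k_2) = 0x8515A0
s_5 = InvRound(s_4, k_1) = 0xA39851
s_6 = InvRound(s_5, k_0) = 0x00EA39

0x00EA39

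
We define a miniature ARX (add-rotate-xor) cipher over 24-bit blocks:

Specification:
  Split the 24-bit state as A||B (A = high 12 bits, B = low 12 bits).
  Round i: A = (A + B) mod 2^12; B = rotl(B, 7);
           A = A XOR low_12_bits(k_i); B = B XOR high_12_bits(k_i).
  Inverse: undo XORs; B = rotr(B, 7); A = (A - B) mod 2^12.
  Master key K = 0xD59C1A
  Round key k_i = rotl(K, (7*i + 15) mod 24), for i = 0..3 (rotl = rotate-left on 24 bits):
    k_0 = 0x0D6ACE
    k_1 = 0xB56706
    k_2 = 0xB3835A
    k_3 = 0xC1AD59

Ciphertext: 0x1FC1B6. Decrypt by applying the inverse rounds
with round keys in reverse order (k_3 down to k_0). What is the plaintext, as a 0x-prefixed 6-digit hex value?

s_0 = ciphertext = 0x1FC1B6
s_1 = InvRound(s_0, k_3) = 0x70A59B
s_2 = InvRound(s_1, k_2) = 0xFD347D
s_3 = InvRound(s_2, k_1) = 0x35757E
s_4 = InvRound(s_3, k_0) = 0x48E50B

0x48E50B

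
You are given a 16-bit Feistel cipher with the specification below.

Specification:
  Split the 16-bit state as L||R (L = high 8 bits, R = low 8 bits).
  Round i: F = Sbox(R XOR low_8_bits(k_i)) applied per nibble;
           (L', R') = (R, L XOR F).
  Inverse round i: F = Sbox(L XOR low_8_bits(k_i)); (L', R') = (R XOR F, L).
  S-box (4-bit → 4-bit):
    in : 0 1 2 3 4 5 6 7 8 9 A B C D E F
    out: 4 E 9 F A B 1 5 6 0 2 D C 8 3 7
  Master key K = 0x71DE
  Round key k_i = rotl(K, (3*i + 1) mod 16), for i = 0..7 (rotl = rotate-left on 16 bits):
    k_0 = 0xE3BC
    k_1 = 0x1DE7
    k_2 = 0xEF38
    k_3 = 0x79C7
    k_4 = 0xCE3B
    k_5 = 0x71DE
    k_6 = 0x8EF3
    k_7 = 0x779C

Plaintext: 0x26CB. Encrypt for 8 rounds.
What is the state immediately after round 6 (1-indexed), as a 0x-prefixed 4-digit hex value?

s_0 = plaintext = 0x26CB
s_1 = Round(s_0, k_0) = 0xCB73
s_2 = Round(s_1, k_1) = 0x73C1
s_3 = Round(s_2, k_2) = 0xC103
s_4 = Round(s_3, k_3) = 0x030B
s_5 = Round(s_4, k_4) = 0x0BF7
s_6 = Round(s_5, k_5) = 0xF79B
s_7 = Round(s_6, k_6) = 0x9BE1
s_8 = Round(s_7, k_7) = 0xE1C3

0xF79B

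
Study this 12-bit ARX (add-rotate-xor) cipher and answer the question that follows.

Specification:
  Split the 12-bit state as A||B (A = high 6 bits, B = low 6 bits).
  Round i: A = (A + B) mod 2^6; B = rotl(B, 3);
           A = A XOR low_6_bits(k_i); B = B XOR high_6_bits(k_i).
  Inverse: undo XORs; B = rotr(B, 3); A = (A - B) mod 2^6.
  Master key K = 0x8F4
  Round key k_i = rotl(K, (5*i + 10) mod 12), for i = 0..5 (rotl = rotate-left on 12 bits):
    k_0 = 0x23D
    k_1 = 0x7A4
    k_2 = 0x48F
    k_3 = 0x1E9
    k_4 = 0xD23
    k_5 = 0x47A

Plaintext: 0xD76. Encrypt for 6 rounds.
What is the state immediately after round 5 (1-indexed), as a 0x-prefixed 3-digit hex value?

0xED3

s_0 = plaintext = 0xD76
s_1 = Round(s_0, k_0) = 0x5BE
s_2 = Round(s_1, k_1) = 0xC29
s_3 = Round(s_2, k_2) = 0x59F
s_4 = Round(s_3, k_3) = 0x73C
s_5 = Round(s_4, k_4) = 0xED3
s_6 = Round(s_5, k_5) = 0xD0B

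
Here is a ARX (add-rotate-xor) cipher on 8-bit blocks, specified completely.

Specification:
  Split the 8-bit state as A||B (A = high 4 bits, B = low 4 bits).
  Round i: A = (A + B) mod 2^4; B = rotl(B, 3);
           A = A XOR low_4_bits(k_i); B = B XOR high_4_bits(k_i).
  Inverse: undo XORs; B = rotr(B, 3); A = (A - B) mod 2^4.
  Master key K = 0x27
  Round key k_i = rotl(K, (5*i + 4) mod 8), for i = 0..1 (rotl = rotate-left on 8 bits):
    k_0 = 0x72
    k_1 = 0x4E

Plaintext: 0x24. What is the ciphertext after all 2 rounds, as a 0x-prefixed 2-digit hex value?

s_0 = plaintext = 0x24
s_1 = Round(s_0, k_0) = 0x45
s_2 = Round(s_1, k_1) = 0x7E

0x7E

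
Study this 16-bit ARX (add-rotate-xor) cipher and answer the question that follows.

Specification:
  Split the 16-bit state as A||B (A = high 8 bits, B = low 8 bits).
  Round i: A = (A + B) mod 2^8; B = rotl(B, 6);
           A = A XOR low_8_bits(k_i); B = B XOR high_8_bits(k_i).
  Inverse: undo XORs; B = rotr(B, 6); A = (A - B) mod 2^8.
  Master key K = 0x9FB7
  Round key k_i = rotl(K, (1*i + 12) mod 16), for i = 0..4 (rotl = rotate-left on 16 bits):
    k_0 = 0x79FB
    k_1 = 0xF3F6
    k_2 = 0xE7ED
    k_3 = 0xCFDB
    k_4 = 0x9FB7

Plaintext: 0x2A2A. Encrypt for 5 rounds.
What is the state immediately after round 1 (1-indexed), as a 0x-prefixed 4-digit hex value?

0xAFF3

s_0 = plaintext = 0x2A2A
s_1 = Round(s_0, k_0) = 0xAFF3
s_2 = Round(s_1, k_1) = 0x540F
s_3 = Round(s_2, k_2) = 0x8E24
s_4 = Round(s_3, k_3) = 0x69C6
s_5 = Round(s_4, k_4) = 0x982E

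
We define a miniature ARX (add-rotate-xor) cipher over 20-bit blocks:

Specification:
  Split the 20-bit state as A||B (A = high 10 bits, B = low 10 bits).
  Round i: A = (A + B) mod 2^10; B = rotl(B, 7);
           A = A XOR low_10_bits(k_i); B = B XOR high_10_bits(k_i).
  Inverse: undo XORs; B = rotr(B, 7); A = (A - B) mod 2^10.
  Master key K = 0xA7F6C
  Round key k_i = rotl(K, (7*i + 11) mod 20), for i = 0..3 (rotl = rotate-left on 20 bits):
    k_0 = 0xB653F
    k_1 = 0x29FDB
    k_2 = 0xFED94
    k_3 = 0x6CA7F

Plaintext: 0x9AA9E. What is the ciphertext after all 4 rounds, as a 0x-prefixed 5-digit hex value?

0x2492B

s_0 = plaintext = 0x9AA9E
s_1 = Round(s_0, k_0) = 0x0DD8A
s_2 = Round(s_1, k_1) = 0x86996
s_3 = Round(s_2, k_2) = 0x890C9
s_4 = Round(s_3, k_3) = 0x2492B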